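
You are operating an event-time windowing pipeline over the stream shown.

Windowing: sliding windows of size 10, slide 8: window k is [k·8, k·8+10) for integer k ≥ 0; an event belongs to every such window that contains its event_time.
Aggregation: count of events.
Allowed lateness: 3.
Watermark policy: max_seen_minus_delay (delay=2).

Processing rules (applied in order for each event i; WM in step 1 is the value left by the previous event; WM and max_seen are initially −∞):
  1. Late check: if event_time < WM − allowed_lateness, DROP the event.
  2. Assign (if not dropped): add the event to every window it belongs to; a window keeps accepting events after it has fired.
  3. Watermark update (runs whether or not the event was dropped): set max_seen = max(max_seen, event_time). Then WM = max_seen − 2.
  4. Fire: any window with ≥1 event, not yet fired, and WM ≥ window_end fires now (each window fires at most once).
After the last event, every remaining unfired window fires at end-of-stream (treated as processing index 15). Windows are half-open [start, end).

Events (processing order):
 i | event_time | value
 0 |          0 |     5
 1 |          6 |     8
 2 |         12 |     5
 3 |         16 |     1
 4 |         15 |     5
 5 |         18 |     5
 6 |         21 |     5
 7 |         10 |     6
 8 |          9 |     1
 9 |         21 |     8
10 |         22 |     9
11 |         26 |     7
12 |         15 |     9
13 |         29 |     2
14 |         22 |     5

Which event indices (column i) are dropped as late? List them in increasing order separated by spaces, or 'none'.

7 8 12 14

i=0 t=0 v=5: → [0,10); WM=-2
i=1 t=6 v=8: → [0,10); WM=4
i=2 t=12 v=5: → [8,18); WM=10; [0,10) fires=2
i=3 t=16 v=1: → [16,26),[8,18); WM=14
i=4 t=15 v=5: → [8,18); WM=14
i=5 t=18 v=5: → [16,26); WM=16
i=6 t=21 v=5: → [16,26); WM=19; [8,18) fires=3
i=7 t=10 v=6: DROP (t<19-3); WM=19
i=8 t=9 v=1: DROP (t<19-3); WM=19
i=9 t=21 v=8: → [16,26); WM=19
i=10 t=22 v=9: → [16,26); WM=20
i=11 t=26 v=7: → [24,34); WM=24
i=12 t=15 v=9: DROP (t<24-3); WM=24
i=13 t=29 v=2: → [24,34); WM=27; [16,26) fires=5
i=14 t=22 v=5: DROP (t<27-3); WM=27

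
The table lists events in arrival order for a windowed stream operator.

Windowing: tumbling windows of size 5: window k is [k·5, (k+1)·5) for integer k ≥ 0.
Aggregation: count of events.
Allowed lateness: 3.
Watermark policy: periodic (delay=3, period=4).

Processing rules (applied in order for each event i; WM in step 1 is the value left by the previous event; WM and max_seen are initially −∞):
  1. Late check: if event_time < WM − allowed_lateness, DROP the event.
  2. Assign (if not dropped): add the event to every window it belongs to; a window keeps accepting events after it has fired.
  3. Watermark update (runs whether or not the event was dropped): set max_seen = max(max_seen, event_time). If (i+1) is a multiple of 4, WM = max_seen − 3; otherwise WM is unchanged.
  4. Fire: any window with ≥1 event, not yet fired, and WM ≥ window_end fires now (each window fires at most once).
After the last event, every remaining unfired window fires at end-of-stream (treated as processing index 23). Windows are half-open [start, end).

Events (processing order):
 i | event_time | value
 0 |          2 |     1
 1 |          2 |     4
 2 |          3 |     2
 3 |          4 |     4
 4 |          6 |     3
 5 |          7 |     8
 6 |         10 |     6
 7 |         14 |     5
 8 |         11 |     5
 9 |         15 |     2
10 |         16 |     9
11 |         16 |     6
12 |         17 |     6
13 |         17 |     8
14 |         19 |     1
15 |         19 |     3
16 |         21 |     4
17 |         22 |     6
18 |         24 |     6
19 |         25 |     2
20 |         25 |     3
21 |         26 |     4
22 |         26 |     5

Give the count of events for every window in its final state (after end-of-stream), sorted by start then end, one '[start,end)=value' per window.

[0,5)=4 [5,10)=2 [10,15)=3 [15,20)=7 [20,25)=3 [25,30)=4

i=0 t=2 v=1: → [0,5); WM=−∞
i=1 t=2 v=4: → [0,5); WM=−∞
i=2 t=3 v=2: → [0,5); WM=−∞
i=3 t=4 v=4: → [0,5); WM=1
i=4 t=6 v=3: → [5,10); WM=1
i=5 t=7 v=8: → [5,10); WM=1
i=6 t=10 v=6: → [10,15); WM=1
i=7 t=14 v=5: → [10,15); WM=11; [0,5) fires=4 [5,10) fires=2
i=8 t=11 v=5: → [10,15); WM=11
i=9 t=15 v=2: → [15,20); WM=11
i=10 t=16 v=9: → [15,20); WM=11
i=11 t=16 v=6: → [15,20); WM=13
i=12 t=17 v=6: → [15,20); WM=13
i=13 t=17 v=8: → [15,20); WM=13
i=14 t=19 v=1: → [15,20); WM=13
i=15 t=19 v=3: → [15,20); WM=16; [10,15) fires=3
i=16 t=21 v=4: → [20,25); WM=16
i=17 t=22 v=6: → [20,25); WM=16
i=18 t=24 v=6: → [20,25); WM=16
i=19 t=25 v=2: → [25,30); WM=22; [15,20) fires=7
i=20 t=25 v=3: → [25,30); WM=22
i=21 t=26 v=4: → [25,30); WM=22
i=22 t=26 v=5: → [25,30); WM=22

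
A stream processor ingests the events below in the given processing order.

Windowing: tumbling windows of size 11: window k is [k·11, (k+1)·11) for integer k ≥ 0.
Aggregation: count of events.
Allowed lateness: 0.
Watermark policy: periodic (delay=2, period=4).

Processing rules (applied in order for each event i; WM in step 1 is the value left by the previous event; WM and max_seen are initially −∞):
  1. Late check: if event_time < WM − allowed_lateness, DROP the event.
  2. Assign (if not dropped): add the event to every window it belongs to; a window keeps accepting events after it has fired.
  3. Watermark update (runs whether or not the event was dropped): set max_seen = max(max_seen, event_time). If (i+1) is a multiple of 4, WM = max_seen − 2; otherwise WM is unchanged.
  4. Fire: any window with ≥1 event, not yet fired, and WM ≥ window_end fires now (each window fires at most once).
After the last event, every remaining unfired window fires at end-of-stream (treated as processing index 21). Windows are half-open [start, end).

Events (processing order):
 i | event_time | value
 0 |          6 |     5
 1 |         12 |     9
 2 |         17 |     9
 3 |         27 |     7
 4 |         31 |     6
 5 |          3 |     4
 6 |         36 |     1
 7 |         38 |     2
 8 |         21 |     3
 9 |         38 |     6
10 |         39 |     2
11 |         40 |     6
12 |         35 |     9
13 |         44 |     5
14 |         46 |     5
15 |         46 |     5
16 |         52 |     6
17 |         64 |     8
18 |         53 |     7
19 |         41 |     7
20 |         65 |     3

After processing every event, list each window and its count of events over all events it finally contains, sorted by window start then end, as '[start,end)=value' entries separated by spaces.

i=0 t=6 v=5: → [0,11); WM=−∞
i=1 t=12 v=9: → [11,22); WM=−∞
i=2 t=17 v=9: → [11,22); WM=−∞
i=3 t=27 v=7: → [22,33); WM=25; [0,11) fires=1 [11,22) fires=2
i=4 t=31 v=6: → [22,33); WM=25
i=5 t=3 v=4: DROP (t<25-0); WM=25
i=6 t=36 v=1: → [33,44); WM=25
i=7 t=38 v=2: → [33,44); WM=36; [22,33) fires=2
i=8 t=21 v=3: DROP (t<36-0); WM=36
i=9 t=38 v=6: → [33,44); WM=36
i=10 t=39 v=2: → [33,44); WM=36
i=11 t=40 v=6: → [33,44); WM=38
i=12 t=35 v=9: DROP (t<38-0); WM=38
i=13 t=44 v=5: → [44,55); WM=38
i=14 t=46 v=5: → [44,55); WM=38
i=15 t=46 v=5: → [44,55); WM=44; [33,44) fires=5
i=16 t=52 v=6: → [44,55); WM=44
i=17 t=64 v=8: → [55,66); WM=44
i=18 t=53 v=7: → [44,55); WM=44
i=19 t=41 v=7: DROP (t<44-0); WM=62; [44,55) fires=5
i=20 t=65 v=3: → [55,66); WM=62

[0,11)=1 [11,22)=2 [22,33)=2 [33,44)=5 [44,55)=5 [55,66)=2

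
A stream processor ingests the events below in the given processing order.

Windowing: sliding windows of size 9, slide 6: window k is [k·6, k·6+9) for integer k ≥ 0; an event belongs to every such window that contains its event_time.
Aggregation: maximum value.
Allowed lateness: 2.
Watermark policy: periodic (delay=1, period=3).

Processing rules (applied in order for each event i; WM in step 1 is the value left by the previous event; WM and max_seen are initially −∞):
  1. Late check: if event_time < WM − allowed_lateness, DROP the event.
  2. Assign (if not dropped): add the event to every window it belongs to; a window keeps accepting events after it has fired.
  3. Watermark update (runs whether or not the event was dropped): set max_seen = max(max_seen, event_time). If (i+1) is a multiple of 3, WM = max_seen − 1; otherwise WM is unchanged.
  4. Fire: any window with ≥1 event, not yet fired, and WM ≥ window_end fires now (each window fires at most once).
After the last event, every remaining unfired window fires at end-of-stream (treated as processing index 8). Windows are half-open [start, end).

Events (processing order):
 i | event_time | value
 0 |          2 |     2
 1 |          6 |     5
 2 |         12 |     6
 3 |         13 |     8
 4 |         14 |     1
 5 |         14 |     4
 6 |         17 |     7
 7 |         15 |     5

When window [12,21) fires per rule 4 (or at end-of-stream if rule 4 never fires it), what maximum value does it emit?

8

i=0 t=2 v=2: → [0,9); WM=−∞
i=1 t=6 v=5: → [6,15),[0,9); WM=−∞
i=2 t=12 v=6: → [12,21),[6,15); WM=11; [0,9) fires=5
i=3 t=13 v=8: → [12,21),[6,15); WM=11
i=4 t=14 v=1: → [12,21),[6,15); WM=11
i=5 t=14 v=4: → [12,21),[6,15); WM=13
i=6 t=17 v=7: → [12,21); WM=13
i=7 t=15 v=5: → [12,21); WM=13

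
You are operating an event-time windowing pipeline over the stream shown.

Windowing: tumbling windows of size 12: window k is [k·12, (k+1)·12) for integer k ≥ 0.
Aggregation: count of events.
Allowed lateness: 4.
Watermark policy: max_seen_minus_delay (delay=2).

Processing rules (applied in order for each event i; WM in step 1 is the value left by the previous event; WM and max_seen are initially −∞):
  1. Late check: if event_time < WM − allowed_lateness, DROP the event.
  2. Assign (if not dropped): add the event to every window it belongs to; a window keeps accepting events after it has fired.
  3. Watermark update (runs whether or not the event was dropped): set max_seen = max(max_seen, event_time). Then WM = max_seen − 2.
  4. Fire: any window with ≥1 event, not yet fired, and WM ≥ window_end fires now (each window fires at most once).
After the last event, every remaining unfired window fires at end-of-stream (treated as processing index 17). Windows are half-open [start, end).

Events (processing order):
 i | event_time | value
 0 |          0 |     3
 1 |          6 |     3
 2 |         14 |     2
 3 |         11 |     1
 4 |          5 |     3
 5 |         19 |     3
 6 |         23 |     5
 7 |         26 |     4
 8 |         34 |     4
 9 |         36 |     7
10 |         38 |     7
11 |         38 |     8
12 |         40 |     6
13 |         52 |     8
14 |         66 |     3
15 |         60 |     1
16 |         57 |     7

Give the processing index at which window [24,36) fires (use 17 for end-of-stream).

i=0 t=0 v=3: → [0,12); WM=-2
i=1 t=6 v=3: → [0,12); WM=4
i=2 t=14 v=2: → [12,24); WM=12; [0,12) fires=2
i=3 t=11 v=1: → [0,12); WM=12
i=4 t=5 v=3: DROP (t<12-4); WM=12
i=5 t=19 v=3: → [12,24); WM=17
i=6 t=23 v=5: → [12,24); WM=21
i=7 t=26 v=4: → [24,36); WM=24; [12,24) fires=3
i=8 t=34 v=4: → [24,36); WM=32
i=9 t=36 v=7: → [36,48); WM=34
i=10 t=38 v=7: → [36,48); WM=36; [24,36) fires=2
i=11 t=38 v=8: → [36,48); WM=36
i=12 t=40 v=6: → [36,48); WM=38
i=13 t=52 v=8: → [48,60); WM=50; [36,48) fires=4
i=14 t=66 v=3: → [60,72); WM=64; [48,60) fires=1
i=15 t=60 v=1: → [60,72); WM=64
i=16 t=57 v=7: DROP (t<64-4); WM=64

10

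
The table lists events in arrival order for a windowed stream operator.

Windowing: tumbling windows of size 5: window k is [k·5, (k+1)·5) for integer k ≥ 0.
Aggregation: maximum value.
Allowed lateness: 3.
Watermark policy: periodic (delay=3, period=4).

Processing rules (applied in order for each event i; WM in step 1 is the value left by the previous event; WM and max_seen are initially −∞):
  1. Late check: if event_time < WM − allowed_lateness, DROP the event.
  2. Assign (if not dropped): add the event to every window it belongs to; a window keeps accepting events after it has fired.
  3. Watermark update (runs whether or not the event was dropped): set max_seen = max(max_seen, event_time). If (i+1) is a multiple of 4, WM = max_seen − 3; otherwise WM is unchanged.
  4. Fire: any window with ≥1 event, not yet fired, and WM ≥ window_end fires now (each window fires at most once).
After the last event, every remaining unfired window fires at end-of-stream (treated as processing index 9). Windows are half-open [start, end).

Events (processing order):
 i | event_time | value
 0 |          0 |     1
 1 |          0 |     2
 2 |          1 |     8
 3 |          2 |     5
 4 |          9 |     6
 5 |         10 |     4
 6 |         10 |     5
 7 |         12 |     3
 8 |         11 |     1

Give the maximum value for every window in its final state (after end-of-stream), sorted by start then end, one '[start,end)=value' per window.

i=0 t=0 v=1: → [0,5); WM=−∞
i=1 t=0 v=2: → [0,5); WM=−∞
i=2 t=1 v=8: → [0,5); WM=−∞
i=3 t=2 v=5: → [0,5); WM=-1
i=4 t=9 v=6: → [5,10); WM=-1
i=5 t=10 v=4: → [10,15); WM=-1
i=6 t=10 v=5: → [10,15); WM=-1
i=7 t=12 v=3: → [10,15); WM=9; [0,5) fires=8
i=8 t=11 v=1: → [10,15); WM=9

[0,5)=8 [5,10)=6 [10,15)=5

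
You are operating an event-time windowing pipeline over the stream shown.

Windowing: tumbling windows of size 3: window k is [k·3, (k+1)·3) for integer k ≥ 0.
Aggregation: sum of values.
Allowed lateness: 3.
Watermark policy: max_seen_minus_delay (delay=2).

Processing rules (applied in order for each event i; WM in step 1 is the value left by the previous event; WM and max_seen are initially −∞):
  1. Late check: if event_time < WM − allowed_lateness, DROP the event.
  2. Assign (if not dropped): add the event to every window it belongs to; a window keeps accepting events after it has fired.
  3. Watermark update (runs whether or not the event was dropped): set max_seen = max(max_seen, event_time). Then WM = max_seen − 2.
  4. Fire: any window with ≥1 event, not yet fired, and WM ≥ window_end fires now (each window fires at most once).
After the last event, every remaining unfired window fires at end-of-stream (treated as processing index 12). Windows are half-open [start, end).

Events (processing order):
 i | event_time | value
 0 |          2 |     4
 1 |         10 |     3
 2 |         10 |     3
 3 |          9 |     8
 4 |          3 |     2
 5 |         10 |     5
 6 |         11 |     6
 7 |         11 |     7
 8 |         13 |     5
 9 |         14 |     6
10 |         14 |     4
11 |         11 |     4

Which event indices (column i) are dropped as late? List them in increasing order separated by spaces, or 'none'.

i=0 t=2 v=4: → [0,3); WM=0
i=1 t=10 v=3: → [9,12); WM=8; [0,3) fires=4
i=2 t=10 v=3: → [9,12); WM=8
i=3 t=9 v=8: → [9,12); WM=8
i=4 t=3 v=2: DROP (t<8-3); WM=8
i=5 t=10 v=5: → [9,12); WM=8
i=6 t=11 v=6: → [9,12); WM=9
i=7 t=11 v=7: → [9,12); WM=9
i=8 t=13 v=5: → [12,15); WM=11
i=9 t=14 v=6: → [12,15); WM=12; [9,12) fires=32
i=10 t=14 v=4: → [12,15); WM=12
i=11 t=11 v=4: → [9,12); WM=12

4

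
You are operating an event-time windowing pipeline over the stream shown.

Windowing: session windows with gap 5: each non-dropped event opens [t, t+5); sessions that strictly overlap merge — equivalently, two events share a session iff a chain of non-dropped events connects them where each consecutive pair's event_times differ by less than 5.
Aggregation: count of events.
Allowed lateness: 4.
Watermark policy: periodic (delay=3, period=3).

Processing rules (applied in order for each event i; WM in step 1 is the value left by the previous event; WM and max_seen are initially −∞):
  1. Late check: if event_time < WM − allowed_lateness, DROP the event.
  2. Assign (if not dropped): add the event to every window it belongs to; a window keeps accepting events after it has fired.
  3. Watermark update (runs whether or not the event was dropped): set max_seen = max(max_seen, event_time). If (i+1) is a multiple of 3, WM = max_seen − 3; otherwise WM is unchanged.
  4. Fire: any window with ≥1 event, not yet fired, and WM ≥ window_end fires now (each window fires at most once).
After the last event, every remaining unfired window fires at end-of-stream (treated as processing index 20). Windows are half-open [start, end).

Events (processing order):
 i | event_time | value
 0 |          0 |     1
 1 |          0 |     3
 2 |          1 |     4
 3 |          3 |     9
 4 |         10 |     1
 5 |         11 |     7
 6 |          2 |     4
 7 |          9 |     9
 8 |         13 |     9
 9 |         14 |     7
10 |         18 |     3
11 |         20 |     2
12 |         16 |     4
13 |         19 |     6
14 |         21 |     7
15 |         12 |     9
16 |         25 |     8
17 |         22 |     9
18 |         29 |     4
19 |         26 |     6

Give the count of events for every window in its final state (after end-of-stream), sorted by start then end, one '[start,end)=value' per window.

i=0 t=0 v=1: → [0,5); WM=−∞
i=1 t=0 v=3: → [0,5); WM=−∞
i=2 t=1 v=4: → [0,6); WM=-2
i=3 t=3 v=9: → [0,8); WM=-2
i=4 t=10 v=1: → [10,15); WM=-2
i=5 t=11 v=7: → [10,16); WM=8
i=6 t=2 v=4: DROP (t<8-4); WM=8
i=7 t=9 v=9: → [9,16); WM=8
i=8 t=13 v=9: → [9,18); WM=10
i=9 t=14 v=7: → [9,19); WM=10
i=10 t=18 v=3: → [9,23); WM=10
i=11 t=20 v=2: → [9,25); WM=17
i=12 t=16 v=4: → [9,25); WM=17
i=13 t=19 v=6: → [9,25); WM=17
i=14 t=21 v=7: → [9,26); WM=18
i=15 t=12 v=9: DROP (t<18-4); WM=18
i=16 t=25 v=8: → [9,30); WM=18
i=17 t=22 v=9: → [9,30); WM=22
i=18 t=29 v=4: → [9,34); WM=22
i=19 t=26 v=6: → [9,34); WM=22

[0,8)=4 [9,34)=14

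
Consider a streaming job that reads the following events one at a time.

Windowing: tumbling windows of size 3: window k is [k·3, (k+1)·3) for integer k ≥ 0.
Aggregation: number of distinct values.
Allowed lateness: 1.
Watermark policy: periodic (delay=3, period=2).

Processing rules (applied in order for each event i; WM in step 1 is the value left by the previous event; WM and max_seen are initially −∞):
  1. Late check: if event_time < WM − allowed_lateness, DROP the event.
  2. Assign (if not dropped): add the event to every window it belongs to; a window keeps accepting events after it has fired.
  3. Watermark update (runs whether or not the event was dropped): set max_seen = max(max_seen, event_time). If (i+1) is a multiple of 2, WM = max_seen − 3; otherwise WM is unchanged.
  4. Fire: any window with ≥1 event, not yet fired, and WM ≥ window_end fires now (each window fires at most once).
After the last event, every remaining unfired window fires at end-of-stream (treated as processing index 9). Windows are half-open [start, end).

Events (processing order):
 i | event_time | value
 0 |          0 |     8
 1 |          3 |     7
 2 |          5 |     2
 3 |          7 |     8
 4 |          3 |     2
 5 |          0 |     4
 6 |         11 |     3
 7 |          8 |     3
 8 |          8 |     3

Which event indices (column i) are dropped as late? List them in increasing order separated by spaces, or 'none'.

i=0 t=0 v=8: → [0,3); WM=−∞
i=1 t=3 v=7: → [3,6); WM=0
i=2 t=5 v=2: → [3,6); WM=0
i=3 t=7 v=8: → [6,9); WM=4; [0,3) fires=1
i=4 t=3 v=2: → [3,6); WM=4
i=5 t=0 v=4: DROP (t<4-1); WM=4
i=6 t=11 v=3: → [9,12); WM=4
i=7 t=8 v=3: → [6,9); WM=8; [3,6) fires=2
i=8 t=8 v=3: → [6,9); WM=8

5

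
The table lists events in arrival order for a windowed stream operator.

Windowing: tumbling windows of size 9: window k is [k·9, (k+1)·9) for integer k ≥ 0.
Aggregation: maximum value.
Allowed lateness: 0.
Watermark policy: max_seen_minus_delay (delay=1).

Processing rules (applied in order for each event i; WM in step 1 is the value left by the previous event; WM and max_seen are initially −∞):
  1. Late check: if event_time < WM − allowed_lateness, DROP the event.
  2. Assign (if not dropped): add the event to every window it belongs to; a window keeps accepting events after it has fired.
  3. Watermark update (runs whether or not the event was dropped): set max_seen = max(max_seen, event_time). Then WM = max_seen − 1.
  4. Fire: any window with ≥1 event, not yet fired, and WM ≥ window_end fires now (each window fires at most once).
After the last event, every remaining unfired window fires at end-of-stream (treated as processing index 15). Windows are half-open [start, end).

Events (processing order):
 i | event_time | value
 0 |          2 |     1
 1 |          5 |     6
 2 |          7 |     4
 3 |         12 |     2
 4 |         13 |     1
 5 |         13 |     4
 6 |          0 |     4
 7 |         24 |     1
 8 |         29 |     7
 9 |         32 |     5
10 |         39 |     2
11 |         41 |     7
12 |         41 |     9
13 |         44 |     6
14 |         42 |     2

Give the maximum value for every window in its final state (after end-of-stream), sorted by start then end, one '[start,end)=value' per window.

[0,9)=6 [9,18)=4 [18,27)=1 [27,36)=7 [36,45)=9

i=0 t=2 v=1: → [0,9); WM=1
i=1 t=5 v=6: → [0,9); WM=4
i=2 t=7 v=4: → [0,9); WM=6
i=3 t=12 v=2: → [9,18); WM=11; [0,9) fires=6
i=4 t=13 v=1: → [9,18); WM=12
i=5 t=13 v=4: → [9,18); WM=12
i=6 t=0 v=4: DROP (t<12-0); WM=12
i=7 t=24 v=1: → [18,27); WM=23; [9,18) fires=4
i=8 t=29 v=7: → [27,36); WM=28; [18,27) fires=1
i=9 t=32 v=5: → [27,36); WM=31
i=10 t=39 v=2: → [36,45); WM=38; [27,36) fires=7
i=11 t=41 v=7: → [36,45); WM=40
i=12 t=41 v=9: → [36,45); WM=40
i=13 t=44 v=6: → [36,45); WM=43
i=14 t=42 v=2: DROP (t<43-0); WM=43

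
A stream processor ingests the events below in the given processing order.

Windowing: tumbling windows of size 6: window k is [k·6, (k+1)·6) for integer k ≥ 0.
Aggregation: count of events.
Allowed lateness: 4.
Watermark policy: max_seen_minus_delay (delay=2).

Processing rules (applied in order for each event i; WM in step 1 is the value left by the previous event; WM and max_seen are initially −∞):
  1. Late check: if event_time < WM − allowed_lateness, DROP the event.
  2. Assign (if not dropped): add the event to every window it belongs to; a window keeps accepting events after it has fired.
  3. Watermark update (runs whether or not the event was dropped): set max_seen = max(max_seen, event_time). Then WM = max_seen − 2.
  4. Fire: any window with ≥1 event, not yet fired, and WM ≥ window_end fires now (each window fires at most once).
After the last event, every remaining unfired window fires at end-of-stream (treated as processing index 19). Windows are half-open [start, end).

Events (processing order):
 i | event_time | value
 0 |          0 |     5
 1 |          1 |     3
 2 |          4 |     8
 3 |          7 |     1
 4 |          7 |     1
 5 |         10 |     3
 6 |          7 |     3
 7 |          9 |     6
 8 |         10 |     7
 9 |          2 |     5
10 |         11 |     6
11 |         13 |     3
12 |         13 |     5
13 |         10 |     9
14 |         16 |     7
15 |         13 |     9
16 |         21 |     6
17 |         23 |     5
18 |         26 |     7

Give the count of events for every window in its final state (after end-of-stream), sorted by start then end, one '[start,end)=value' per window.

[0,6)=3 [6,12)=8 [12,18)=4 [18,24)=2 [24,30)=1

i=0 t=0 v=5: → [0,6); WM=-2
i=1 t=1 v=3: → [0,6); WM=-1
i=2 t=4 v=8: → [0,6); WM=2
i=3 t=7 v=1: → [6,12); WM=5
i=4 t=7 v=1: → [6,12); WM=5
i=5 t=10 v=3: → [6,12); WM=8; [0,6) fires=3
i=6 t=7 v=3: → [6,12); WM=8
i=7 t=9 v=6: → [6,12); WM=8
i=8 t=10 v=7: → [6,12); WM=8
i=9 t=2 v=5: DROP (t<8-4); WM=8
i=10 t=11 v=6: → [6,12); WM=9
i=11 t=13 v=3: → [12,18); WM=11
i=12 t=13 v=5: → [12,18); WM=11
i=13 t=10 v=9: → [6,12); WM=11
i=14 t=16 v=7: → [12,18); WM=14; [6,12) fires=8
i=15 t=13 v=9: → [12,18); WM=14
i=16 t=21 v=6: → [18,24); WM=19; [12,18) fires=4
i=17 t=23 v=5: → [18,24); WM=21
i=18 t=26 v=7: → [24,30); WM=24; [18,24) fires=2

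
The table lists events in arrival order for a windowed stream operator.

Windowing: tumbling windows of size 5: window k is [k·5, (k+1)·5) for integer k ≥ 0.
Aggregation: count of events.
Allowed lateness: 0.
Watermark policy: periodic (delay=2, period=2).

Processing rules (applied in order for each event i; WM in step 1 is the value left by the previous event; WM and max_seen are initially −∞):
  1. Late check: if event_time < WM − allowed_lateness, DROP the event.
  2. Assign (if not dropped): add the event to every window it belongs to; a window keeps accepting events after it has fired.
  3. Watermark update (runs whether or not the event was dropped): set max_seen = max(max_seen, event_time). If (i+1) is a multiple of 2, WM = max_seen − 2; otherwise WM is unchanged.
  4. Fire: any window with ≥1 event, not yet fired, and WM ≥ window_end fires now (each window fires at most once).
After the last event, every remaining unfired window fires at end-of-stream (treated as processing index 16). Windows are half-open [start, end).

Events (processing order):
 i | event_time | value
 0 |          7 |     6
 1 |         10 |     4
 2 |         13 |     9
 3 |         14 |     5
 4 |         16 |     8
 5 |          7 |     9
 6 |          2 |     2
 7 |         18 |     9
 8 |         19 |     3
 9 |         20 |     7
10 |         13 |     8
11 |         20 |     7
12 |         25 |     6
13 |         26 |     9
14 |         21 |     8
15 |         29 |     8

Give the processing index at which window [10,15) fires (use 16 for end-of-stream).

i=0 t=7 v=6: → [5,10); WM=−∞
i=1 t=10 v=4: → [10,15); WM=8
i=2 t=13 v=9: → [10,15); WM=8
i=3 t=14 v=5: → [10,15); WM=12; [5,10) fires=1
i=4 t=16 v=8: → [15,20); WM=12
i=5 t=7 v=9: DROP (t<12-0); WM=14
i=6 t=2 v=2: DROP (t<14-0); WM=14
i=7 t=18 v=9: → [15,20); WM=16; [10,15) fires=3
i=8 t=19 v=3: → [15,20); WM=16
i=9 t=20 v=7: → [20,25); WM=18
i=10 t=13 v=8: DROP (t<18-0); WM=18
i=11 t=20 v=7: → [20,25); WM=18
i=12 t=25 v=6: → [25,30); WM=18
i=13 t=26 v=9: → [25,30); WM=24; [15,20) fires=3
i=14 t=21 v=8: DROP (t<24-0); WM=24
i=15 t=29 v=8: → [25,30); WM=27; [20,25) fires=2

7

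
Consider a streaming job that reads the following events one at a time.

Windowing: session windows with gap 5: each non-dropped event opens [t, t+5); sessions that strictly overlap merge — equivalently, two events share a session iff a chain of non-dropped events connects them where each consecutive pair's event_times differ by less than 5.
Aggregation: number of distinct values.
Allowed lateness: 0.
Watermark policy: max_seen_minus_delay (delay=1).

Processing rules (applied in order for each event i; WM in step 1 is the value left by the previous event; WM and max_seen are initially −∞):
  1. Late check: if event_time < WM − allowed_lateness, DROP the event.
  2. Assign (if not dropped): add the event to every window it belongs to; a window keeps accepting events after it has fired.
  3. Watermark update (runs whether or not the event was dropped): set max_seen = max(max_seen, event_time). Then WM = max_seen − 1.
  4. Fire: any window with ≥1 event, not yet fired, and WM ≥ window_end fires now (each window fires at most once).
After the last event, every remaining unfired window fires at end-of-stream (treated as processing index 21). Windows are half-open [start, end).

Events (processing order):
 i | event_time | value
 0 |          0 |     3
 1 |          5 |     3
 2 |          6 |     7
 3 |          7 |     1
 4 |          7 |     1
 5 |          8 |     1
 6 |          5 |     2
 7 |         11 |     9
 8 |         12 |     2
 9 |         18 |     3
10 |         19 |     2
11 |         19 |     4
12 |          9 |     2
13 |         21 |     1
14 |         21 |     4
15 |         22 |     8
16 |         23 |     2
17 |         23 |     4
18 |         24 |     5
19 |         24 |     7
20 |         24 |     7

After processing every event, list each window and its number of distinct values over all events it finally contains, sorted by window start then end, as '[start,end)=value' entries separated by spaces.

i=0 t=0 v=3: → [0,5); WM=-1
i=1 t=5 v=3: → [5,10); WM=4
i=2 t=6 v=7: → [5,11); WM=5
i=3 t=7 v=1: → [5,12); WM=6
i=4 t=7 v=1: → [5,12); WM=6
i=5 t=8 v=1: → [5,13); WM=7
i=6 t=5 v=2: DROP (t<7-0); WM=7
i=7 t=11 v=9: → [5,16); WM=10
i=8 t=12 v=2: → [5,17); WM=11
i=9 t=18 v=3: → [18,23); WM=17
i=10 t=19 v=2: → [18,24); WM=18
i=11 t=19 v=4: → [18,24); WM=18
i=12 t=9 v=2: DROP (t<18-0); WM=18
i=13 t=21 v=1: → [18,26); WM=20
i=14 t=21 v=4: → [18,26); WM=20
i=15 t=22 v=8: → [18,27); WM=21
i=16 t=23 v=2: → [18,28); WM=22
i=17 t=23 v=4: → [18,28); WM=22
i=18 t=24 v=5: → [18,29); WM=23
i=19 t=24 v=7: → [18,29); WM=23
i=20 t=24 v=7: → [18,29); WM=23

[0,5)=1 [5,17)=5 [18,29)=7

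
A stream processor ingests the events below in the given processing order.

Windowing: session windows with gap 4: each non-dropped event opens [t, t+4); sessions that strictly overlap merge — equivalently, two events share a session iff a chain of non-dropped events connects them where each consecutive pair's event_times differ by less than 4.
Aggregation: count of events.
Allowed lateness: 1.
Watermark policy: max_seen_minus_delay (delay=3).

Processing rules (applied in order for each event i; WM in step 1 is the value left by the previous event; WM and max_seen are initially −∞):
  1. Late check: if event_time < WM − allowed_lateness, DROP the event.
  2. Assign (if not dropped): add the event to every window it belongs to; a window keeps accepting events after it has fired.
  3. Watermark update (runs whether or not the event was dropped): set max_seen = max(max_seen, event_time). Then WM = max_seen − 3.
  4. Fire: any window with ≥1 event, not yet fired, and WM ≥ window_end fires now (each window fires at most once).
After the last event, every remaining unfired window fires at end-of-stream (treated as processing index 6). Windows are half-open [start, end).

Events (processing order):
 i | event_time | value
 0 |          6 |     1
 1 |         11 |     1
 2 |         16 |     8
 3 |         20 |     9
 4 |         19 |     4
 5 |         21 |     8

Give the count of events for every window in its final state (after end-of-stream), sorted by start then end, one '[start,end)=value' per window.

[6,10)=1 [11,15)=1 [16,25)=4

i=0 t=6 v=1: → [6,10); WM=3
i=1 t=11 v=1: → [11,15); WM=8
i=2 t=16 v=8: → [16,20); WM=13
i=3 t=20 v=9: → [20,24); WM=17
i=4 t=19 v=4: → [16,24); WM=17
i=5 t=21 v=8: → [16,25); WM=18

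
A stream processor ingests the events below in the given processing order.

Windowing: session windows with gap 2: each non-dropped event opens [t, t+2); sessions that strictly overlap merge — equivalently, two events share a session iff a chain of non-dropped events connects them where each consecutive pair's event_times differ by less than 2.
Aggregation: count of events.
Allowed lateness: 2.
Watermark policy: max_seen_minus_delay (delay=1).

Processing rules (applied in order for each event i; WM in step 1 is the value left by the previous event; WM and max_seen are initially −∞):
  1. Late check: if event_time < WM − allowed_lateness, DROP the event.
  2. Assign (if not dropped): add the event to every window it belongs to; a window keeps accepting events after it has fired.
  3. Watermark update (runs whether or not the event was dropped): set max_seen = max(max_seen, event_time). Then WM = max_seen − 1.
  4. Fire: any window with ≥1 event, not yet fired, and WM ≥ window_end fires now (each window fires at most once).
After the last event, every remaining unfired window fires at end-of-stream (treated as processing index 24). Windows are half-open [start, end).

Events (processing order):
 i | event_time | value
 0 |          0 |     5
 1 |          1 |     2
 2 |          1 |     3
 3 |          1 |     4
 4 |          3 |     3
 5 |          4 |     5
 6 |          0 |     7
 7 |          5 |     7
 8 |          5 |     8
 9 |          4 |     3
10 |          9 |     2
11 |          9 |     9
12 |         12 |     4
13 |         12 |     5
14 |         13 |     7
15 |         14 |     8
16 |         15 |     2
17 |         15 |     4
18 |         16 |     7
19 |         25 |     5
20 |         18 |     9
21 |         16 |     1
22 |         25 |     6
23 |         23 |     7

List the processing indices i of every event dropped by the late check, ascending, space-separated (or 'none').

i=0 t=0 v=5: → [0,2); WM=-1
i=1 t=1 v=2: → [0,3); WM=0
i=2 t=1 v=3: → [0,3); WM=0
i=3 t=1 v=4: → [0,3); WM=0
i=4 t=3 v=3: → [3,5); WM=2
i=5 t=4 v=5: → [3,6); WM=3
i=6 t=0 v=7: DROP (t<3-2); WM=3
i=7 t=5 v=7: → [3,7); WM=4
i=8 t=5 v=8: → [3,7); WM=4
i=9 t=4 v=3: → [3,7); WM=4
i=10 t=9 v=2: → [9,11); WM=8
i=11 t=9 v=9: → [9,11); WM=8
i=12 t=12 v=4: → [12,14); WM=11
i=13 t=12 v=5: → [12,14); WM=11
i=14 t=13 v=7: → [12,15); WM=12
i=15 t=14 v=8: → [12,16); WM=13
i=16 t=15 v=2: → [12,17); WM=14
i=17 t=15 v=4: → [12,17); WM=14
i=18 t=16 v=7: → [12,18); WM=15
i=19 t=25 v=5: → [25,27); WM=24
i=20 t=18 v=9: DROP (t<24-2); WM=24
i=21 t=16 v=1: DROP (t<24-2); WM=24
i=22 t=25 v=6: → [25,27); WM=24
i=23 t=23 v=7: → [23,25); WM=24

6 20 21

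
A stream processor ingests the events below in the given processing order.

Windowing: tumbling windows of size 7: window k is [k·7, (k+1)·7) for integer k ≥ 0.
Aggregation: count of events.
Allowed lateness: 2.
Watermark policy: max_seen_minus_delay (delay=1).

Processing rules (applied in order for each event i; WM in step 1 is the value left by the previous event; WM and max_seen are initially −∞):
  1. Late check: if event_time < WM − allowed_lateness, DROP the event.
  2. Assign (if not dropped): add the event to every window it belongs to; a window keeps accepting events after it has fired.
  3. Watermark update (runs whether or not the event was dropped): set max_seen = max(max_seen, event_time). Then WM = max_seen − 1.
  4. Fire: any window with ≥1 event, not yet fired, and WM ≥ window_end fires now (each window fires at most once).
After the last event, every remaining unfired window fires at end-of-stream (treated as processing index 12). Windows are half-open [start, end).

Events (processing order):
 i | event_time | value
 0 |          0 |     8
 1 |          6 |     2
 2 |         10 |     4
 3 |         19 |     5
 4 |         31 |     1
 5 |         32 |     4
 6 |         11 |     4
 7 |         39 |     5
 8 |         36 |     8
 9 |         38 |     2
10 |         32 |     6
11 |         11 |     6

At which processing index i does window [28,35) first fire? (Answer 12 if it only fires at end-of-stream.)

7

i=0 t=0 v=8: → [0,7); WM=-1
i=1 t=6 v=2: → [0,7); WM=5
i=2 t=10 v=4: → [7,14); WM=9; [0,7) fires=2
i=3 t=19 v=5: → [14,21); WM=18; [7,14) fires=1
i=4 t=31 v=1: → [28,35); WM=30; [14,21) fires=1
i=5 t=32 v=4: → [28,35); WM=31
i=6 t=11 v=4: DROP (t<31-2); WM=31
i=7 t=39 v=5: → [35,42); WM=38; [28,35) fires=2
i=8 t=36 v=8: → [35,42); WM=38
i=9 t=38 v=2: → [35,42); WM=38
i=10 t=32 v=6: DROP (t<38-2); WM=38
i=11 t=11 v=6: DROP (t<38-2); WM=38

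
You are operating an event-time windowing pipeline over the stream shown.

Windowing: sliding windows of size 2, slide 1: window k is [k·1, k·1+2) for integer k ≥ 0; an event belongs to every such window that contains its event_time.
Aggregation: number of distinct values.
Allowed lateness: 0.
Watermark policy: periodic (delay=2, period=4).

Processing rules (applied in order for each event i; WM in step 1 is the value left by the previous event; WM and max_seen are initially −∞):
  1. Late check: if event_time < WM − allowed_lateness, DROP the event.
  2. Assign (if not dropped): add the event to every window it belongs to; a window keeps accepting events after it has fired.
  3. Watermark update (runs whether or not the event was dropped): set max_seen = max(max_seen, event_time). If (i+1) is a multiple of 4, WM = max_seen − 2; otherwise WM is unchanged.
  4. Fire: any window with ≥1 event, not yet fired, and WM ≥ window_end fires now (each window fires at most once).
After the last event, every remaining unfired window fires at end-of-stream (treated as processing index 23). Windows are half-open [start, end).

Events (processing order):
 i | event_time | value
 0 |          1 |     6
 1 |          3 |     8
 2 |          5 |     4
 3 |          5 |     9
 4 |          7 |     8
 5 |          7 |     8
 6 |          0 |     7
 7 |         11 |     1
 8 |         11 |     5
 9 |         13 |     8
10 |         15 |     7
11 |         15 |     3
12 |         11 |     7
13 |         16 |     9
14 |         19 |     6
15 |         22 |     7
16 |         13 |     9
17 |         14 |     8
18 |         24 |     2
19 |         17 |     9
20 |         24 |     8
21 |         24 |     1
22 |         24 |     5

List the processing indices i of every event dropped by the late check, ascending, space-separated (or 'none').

i=0 t=1 v=6: → [1,3),[0,2); WM=−∞
i=1 t=3 v=8: → [3,5),[2,4); WM=−∞
i=2 t=5 v=4: → [5,7),[4,6); WM=−∞
i=3 t=5 v=9: → [5,7),[4,6); WM=3; [0,2) fires=1 [1,3) fires=1
i=4 t=7 v=8: → [7,9),[6,8); WM=3
i=5 t=7 v=8: → [7,9),[6,8); WM=3
i=6 t=0 v=7: DROP (t<3-0); WM=3
i=7 t=11 v=1: → [11,13),[10,12); WM=9; [2,4) fires=1 [3,5) fires=1 [4,6) fires=2 [5,7) fires=2 [6,8) fires=1 [7,9) fires=1
i=8 t=11 v=5: → [11,13),[10,12); WM=9
i=9 t=13 v=8: → [13,15),[12,14); WM=9
i=10 t=15 v=7: → [15,17),[14,16); WM=9
i=11 t=15 v=3: → [15,17),[14,16); WM=13; [10,12) fires=2 [11,13) fires=2
i=12 t=11 v=7: DROP (t<13-0); WM=13
i=13 t=16 v=9: → [16,18),[15,17); WM=13
i=14 t=19 v=6: → [19,21),[18,20); WM=13
i=15 t=22 v=7: → [22,24),[21,23); WM=20; [12,14) fires=1 [13,15) fires=1 [14,16) fires=2 [15,17) fires=3 [16,18) fires=1 [18,20) fires=1
i=16 t=13 v=9: DROP (t<20-0); WM=20
i=17 t=14 v=8: DROP (t<20-0); WM=20
i=18 t=24 v=2: → [24,26),[23,25); WM=20
i=19 t=17 v=9: DROP (t<20-0); WM=22; [19,21) fires=1
i=20 t=24 v=8: → [24,26),[23,25); WM=22
i=21 t=24 v=1: → [24,26),[23,25); WM=22
i=22 t=24 v=5: → [24,26),[23,25); WM=22

6 12 16 17 19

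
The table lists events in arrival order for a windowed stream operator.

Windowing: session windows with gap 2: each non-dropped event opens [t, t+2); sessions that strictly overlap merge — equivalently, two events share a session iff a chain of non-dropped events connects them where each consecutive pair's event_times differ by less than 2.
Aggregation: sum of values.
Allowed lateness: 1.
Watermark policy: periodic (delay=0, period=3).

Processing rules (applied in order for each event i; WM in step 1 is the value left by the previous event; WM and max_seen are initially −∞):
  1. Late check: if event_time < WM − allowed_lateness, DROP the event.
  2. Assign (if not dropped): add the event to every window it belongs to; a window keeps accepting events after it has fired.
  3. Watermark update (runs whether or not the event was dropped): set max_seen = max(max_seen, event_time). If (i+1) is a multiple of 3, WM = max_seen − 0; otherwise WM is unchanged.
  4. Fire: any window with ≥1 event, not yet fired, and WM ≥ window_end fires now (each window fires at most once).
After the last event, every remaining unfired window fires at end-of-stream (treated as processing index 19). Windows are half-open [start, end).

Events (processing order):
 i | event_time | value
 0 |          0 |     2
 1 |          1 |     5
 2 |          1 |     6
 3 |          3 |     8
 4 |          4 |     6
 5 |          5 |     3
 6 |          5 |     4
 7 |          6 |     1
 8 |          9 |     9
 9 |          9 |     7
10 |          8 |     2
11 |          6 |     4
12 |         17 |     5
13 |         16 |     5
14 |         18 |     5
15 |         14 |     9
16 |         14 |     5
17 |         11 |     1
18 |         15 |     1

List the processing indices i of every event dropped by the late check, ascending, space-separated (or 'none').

i=0 t=0 v=2: → [0,2); WM=−∞
i=1 t=1 v=5: → [0,3); WM=−∞
i=2 t=1 v=6: → [0,3); WM=1
i=3 t=3 v=8: → [3,5); WM=1
i=4 t=4 v=6: → [3,6); WM=1
i=5 t=5 v=3: → [3,7); WM=5
i=6 t=5 v=4: → [3,7); WM=5
i=7 t=6 v=1: → [3,8); WM=5
i=8 t=9 v=9: → [9,11); WM=9
i=9 t=9 v=7: → [9,11); WM=9
i=10 t=8 v=2: → [8,11); WM=9
i=11 t=6 v=4: DROP (t<9-1); WM=9
i=12 t=17 v=5: → [17,19); WM=9
i=13 t=16 v=5: → [16,19); WM=9
i=14 t=18 v=5: → [16,20); WM=18
i=15 t=14 v=9: DROP (t<18-1); WM=18
i=16 t=14 v=5: DROP (t<18-1); WM=18
i=17 t=11 v=1: DROP (t<18-1); WM=18
i=18 t=15 v=1: DROP (t<18-1); WM=18

11 15 16 17 18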